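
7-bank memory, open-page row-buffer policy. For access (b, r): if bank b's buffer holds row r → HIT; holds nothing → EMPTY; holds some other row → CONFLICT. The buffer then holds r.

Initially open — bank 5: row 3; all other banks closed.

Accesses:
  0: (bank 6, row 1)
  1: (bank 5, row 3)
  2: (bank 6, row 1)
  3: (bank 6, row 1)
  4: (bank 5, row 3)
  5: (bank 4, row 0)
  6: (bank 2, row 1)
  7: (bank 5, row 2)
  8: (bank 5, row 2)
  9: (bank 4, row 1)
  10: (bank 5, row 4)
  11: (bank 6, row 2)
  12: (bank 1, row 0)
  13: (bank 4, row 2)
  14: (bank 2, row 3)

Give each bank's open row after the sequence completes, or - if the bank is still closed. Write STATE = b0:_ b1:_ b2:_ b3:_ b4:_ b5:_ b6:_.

step 0: bank6 None->1 [EMPTY]
step 1: bank5 3->3 [HIT]
step 2: bank6 1->1 [HIT]
step 3: bank6 1->1 [HIT]
step 4: bank5 3->3 [HIT]
step 5: bank4 None->0 [EMPTY]
step 6: bank2 None->1 [EMPTY]
step 7: bank5 3->2 [CONFLICT]
step 8: bank5 2->2 [HIT]
step 9: bank4 0->1 [CONFLICT]
step 10: bank5 2->4 [CONFLICT]
step 11: bank6 1->2 [CONFLICT]
step 12: bank1 None->0 [EMPTY]
step 13: bank4 1->2 [CONFLICT]
step 14: bank2 1->3 [CONFLICT]

STATE = b0:- b1:0 b2:3 b3:- b4:2 b5:4 b6:2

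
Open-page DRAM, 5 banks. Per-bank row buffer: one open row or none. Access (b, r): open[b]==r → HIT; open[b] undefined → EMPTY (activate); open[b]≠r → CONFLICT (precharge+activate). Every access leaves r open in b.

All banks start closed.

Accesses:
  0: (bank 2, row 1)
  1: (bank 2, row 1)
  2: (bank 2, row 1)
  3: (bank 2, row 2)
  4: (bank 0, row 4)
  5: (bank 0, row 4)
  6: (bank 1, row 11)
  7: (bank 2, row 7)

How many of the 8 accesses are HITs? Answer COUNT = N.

step 0: bank2 None->1 [EMPTY]
step 1: bank2 1->1 [HIT]
step 2: bank2 1->1 [HIT]
step 3: bank2 1->2 [CONFLICT]
step 4: bank0 None->4 [EMPTY]
step 5: bank0 4->4 [HIT]
step 6: bank1 None->11 [EMPTY]
step 7: bank2 2->7 [CONFLICT]

COUNT = 3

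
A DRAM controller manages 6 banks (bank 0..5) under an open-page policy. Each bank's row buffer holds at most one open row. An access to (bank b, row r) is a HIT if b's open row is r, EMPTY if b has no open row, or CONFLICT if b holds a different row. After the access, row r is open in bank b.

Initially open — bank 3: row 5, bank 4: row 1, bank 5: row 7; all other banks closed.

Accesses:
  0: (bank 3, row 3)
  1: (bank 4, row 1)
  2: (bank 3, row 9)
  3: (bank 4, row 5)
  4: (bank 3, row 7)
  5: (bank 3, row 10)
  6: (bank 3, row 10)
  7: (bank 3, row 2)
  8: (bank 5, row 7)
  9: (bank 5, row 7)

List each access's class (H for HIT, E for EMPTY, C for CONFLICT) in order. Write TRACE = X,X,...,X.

TRACE = C,H,C,C,C,C,H,C,H,H

0: bank 3 row 3 — prev 5 → CONFLICT
1: bank 4 row 1 — prev 1 → HIT
2: bank 3 row 9 — prev 3 → CONFLICT
3: bank 4 row 5 — prev 1 → CONFLICT
4: bank 3 row 7 — prev 9 → CONFLICT
5: bank 3 row 10 — prev 7 → CONFLICT
6: bank 3 row 10 — prev 10 → HIT
7: bank 3 row 2 — prev 10 → CONFLICT
8: bank 5 row 7 — prev 7 → HIT
9: bank 5 row 7 — prev 7 → HIT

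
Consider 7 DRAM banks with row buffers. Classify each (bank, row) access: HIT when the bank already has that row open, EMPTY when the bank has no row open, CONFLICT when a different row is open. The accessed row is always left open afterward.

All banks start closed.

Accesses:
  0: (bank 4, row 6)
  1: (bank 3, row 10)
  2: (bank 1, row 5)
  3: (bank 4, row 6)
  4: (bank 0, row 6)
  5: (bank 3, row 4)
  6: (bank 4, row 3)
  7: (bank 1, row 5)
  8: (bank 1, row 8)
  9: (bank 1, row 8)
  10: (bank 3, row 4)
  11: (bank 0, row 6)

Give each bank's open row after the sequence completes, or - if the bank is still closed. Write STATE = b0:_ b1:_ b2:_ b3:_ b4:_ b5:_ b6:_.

STATE = b0:6 b1:8 b2:- b3:4 b4:3 b5:- b6:-

0: bank 4 row 6 — prev None → EMPTY
1: bank 3 row 10 — prev None → EMPTY
2: bank 1 row 5 — prev None → EMPTY
3: bank 4 row 6 — prev 6 → HIT
4: bank 0 row 6 — prev None → EMPTY
5: bank 3 row 4 — prev 10 → CONFLICT
6: bank 4 row 3 — prev 6 → CONFLICT
7: bank 1 row 5 — prev 5 → HIT
8: bank 1 row 8 — prev 5 → CONFLICT
9: bank 1 row 8 — prev 8 → HIT
10: bank 3 row 4 — prev 4 → HIT
11: bank 0 row 6 — prev 6 → HIT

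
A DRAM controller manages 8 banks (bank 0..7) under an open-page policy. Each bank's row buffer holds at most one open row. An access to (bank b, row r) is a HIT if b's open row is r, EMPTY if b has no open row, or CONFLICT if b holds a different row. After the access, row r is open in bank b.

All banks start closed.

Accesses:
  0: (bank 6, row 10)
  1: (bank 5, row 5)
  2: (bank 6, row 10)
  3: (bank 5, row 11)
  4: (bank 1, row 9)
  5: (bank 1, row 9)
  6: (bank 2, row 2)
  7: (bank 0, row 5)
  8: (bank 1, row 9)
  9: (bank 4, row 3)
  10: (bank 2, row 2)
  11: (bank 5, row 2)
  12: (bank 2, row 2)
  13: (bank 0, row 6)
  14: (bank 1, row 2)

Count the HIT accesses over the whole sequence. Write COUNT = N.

COUNT = 5

step 0: bank6 None->10 [EMPTY]
step 1: bank5 None->5 [EMPTY]
step 2: bank6 10->10 [HIT]
step 3: bank5 5->11 [CONFLICT]
step 4: bank1 None->9 [EMPTY]
step 5: bank1 9->9 [HIT]
step 6: bank2 None->2 [EMPTY]
step 7: bank0 None->5 [EMPTY]
step 8: bank1 9->9 [HIT]
step 9: bank4 None->3 [EMPTY]
step 10: bank2 2->2 [HIT]
step 11: bank5 11->2 [CONFLICT]
step 12: bank2 2->2 [HIT]
step 13: bank0 5->6 [CONFLICT]
step 14: bank1 9->2 [CONFLICT]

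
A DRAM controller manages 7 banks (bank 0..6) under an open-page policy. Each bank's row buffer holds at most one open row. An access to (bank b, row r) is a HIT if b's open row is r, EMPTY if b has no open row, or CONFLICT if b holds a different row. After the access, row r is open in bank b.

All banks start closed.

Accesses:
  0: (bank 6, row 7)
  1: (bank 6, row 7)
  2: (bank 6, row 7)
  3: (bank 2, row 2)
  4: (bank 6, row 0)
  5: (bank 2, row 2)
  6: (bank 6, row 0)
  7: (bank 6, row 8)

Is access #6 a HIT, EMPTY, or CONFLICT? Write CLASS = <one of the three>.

CLASS = HIT

#0 (6,7) E
#1 (6,7) H  (was 7)
#2 (6,7) H  (was 7)
#3 (2,2) E
#4 (6,0) C  (was 7)
#5 (2,2) H  (was 2)
#6 (6,0) H  (was 0)
#7 (6,8) C  (was 0)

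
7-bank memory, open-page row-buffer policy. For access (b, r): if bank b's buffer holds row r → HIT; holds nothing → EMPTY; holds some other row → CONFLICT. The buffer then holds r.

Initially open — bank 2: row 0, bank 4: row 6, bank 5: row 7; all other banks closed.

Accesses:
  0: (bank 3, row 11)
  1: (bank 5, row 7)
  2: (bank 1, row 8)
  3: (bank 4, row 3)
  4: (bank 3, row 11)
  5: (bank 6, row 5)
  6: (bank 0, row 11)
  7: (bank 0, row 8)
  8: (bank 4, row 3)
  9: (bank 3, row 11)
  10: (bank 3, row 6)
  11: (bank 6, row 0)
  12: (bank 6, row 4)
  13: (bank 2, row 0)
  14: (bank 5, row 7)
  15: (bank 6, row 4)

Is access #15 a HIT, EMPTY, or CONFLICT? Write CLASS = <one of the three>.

CLASS = HIT

#0 (3,11) E
#1 (5,7) H  (was 7)
#2 (1,8) E
#3 (4,3) C  (was 6)
#4 (3,11) H  (was 11)
#5 (6,5) E
#6 (0,11) E
#7 (0,8) C  (was 11)
#8 (4,3) H  (was 3)
#9 (3,11) H  (was 11)
#10 (3,6) C  (was 11)
#11 (6,0) C  (was 5)
#12 (6,4) C  (was 0)
#13 (2,0) H  (was 0)
#14 (5,7) H  (was 7)
#15 (6,4) H  (was 4)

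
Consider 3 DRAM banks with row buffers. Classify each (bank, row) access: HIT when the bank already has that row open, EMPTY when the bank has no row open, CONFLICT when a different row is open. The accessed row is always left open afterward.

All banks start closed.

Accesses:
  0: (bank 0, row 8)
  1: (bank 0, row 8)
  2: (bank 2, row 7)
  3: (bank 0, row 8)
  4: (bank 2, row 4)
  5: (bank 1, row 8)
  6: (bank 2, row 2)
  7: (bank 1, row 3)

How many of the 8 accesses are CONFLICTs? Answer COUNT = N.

COUNT = 3

#0 (0,8) E
#1 (0,8) H  (was 8)
#2 (2,7) E
#3 (0,8) H  (was 8)
#4 (2,4) C  (was 7)
#5 (1,8) E
#6 (2,2) C  (was 4)
#7 (1,3) C  (was 8)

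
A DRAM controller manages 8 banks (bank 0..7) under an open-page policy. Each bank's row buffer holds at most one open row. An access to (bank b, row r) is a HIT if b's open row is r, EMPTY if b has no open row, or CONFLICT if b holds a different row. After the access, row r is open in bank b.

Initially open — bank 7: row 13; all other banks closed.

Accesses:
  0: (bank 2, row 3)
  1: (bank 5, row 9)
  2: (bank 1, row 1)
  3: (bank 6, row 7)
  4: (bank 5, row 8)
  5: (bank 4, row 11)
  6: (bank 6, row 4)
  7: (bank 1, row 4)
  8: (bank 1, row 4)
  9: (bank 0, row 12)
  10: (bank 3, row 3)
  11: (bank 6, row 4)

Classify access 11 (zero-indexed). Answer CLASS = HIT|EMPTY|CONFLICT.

  [0] b2 r3: no row ⇒ E
  [1] b5 r9: no row ⇒ E
  [2] b1 r1: no row ⇒ E
  [3] b6 r7: no row ⇒ E
  [4] b5 r8: had r9 ⇒ C
  [5] b4 r11: no row ⇒ E
  [6] b6 r4: had r7 ⇒ C
  [7] b1 r4: had r1 ⇒ C
  [8] b1 r4: had r4 ⇒ H
  [9] b0 r12: no row ⇒ E
  [10] b3 r3: no row ⇒ E
  [11] b6 r4: had r4 ⇒ H

CLASS = HIT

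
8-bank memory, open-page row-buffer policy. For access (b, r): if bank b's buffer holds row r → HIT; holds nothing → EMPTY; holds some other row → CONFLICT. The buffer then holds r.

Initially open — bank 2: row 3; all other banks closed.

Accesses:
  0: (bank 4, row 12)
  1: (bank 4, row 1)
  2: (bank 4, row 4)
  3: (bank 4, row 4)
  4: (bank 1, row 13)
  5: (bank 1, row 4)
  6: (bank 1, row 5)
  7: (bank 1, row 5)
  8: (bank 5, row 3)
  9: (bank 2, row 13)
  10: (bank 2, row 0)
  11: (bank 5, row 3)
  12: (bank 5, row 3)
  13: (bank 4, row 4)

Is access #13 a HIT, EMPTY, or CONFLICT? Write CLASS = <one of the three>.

#0 (4,12) E
#1 (4,1) C  (was 12)
#2 (4,4) C  (was 1)
#3 (4,4) H  (was 4)
#4 (1,13) E
#5 (1,4) C  (was 13)
#6 (1,5) C  (was 4)
#7 (1,5) H  (was 5)
#8 (5,3) E
#9 (2,13) C  (was 3)
#10 (2,0) C  (was 13)
#11 (5,3) H  (was 3)
#12 (5,3) H  (was 3)
#13 (4,4) H  (was 4)

CLASS = HIT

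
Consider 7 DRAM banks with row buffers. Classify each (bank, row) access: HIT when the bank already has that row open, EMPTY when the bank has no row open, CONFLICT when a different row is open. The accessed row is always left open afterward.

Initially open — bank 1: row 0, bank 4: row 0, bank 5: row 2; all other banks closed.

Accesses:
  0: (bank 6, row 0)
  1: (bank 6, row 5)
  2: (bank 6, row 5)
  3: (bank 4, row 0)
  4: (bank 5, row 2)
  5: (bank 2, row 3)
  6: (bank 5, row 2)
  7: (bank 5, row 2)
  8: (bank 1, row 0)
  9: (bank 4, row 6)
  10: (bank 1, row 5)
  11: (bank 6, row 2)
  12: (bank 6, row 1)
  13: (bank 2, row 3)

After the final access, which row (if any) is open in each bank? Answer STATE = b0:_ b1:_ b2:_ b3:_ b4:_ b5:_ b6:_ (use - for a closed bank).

STATE = b0:- b1:5 b2:3 b3:- b4:6 b5:2 b6:1

  [0] b6 r0: no row ⇒ E
  [1] b6 r5: had r0 ⇒ C
  [2] b6 r5: had r5 ⇒ H
  [3] b4 r0: had r0 ⇒ H
  [4] b5 r2: had r2 ⇒ H
  [5] b2 r3: no row ⇒ E
  [6] b5 r2: had r2 ⇒ H
  [7] b5 r2: had r2 ⇒ H
  [8] b1 r0: had r0 ⇒ H
  [9] b4 r6: had r0 ⇒ C
  [10] b1 r5: had r0 ⇒ C
  [11] b6 r2: had r5 ⇒ C
  [12] b6 r1: had r2 ⇒ C
  [13] b2 r3: had r3 ⇒ H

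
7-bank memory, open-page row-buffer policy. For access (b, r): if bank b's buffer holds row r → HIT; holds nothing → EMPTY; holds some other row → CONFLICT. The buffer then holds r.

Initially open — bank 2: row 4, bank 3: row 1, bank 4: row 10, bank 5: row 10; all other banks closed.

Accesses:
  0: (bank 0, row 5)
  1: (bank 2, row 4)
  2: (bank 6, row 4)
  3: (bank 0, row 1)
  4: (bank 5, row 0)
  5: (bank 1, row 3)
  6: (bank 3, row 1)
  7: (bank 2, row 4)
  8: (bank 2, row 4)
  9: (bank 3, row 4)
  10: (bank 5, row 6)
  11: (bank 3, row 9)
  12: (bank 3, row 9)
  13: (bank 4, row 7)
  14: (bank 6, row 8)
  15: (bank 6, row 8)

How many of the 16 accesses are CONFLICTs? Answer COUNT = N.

  [0] b0 r5: no row ⇒ E
  [1] b2 r4: had r4 ⇒ H
  [2] b6 r4: no row ⇒ E
  [3] b0 r1: had r5 ⇒ C
  [4] b5 r0: had r10 ⇒ C
  [5] b1 r3: no row ⇒ E
  [6] b3 r1: had r1 ⇒ H
  [7] b2 r4: had r4 ⇒ H
  [8] b2 r4: had r4 ⇒ H
  [9] b3 r4: had r1 ⇒ C
  [10] b5 r6: had r0 ⇒ C
  [11] b3 r9: had r4 ⇒ C
  [12] b3 r9: had r9 ⇒ H
  [13] b4 r7: had r10 ⇒ C
  [14] b6 r8: had r4 ⇒ C
  [15] b6 r8: had r8 ⇒ H

COUNT = 7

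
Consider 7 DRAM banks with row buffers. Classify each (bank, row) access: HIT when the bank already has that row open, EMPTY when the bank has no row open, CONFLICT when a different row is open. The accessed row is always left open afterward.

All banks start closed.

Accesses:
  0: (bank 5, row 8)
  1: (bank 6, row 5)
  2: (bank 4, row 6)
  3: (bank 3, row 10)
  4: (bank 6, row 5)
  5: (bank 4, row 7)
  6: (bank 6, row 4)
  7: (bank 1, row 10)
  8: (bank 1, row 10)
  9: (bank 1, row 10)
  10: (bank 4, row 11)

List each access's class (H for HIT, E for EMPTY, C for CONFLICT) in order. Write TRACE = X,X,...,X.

TRACE = E,E,E,E,H,C,C,E,H,H,C

0: bank 5 row 8 — prev None → EMPTY
1: bank 6 row 5 — prev None → EMPTY
2: bank 4 row 6 — prev None → EMPTY
3: bank 3 row 10 — prev None → EMPTY
4: bank 6 row 5 — prev 5 → HIT
5: bank 4 row 7 — prev 6 → CONFLICT
6: bank 6 row 4 — prev 5 → CONFLICT
7: bank 1 row 10 — prev None → EMPTY
8: bank 1 row 10 — prev 10 → HIT
9: bank 1 row 10 — prev 10 → HIT
10: bank 4 row 11 — prev 7 → CONFLICT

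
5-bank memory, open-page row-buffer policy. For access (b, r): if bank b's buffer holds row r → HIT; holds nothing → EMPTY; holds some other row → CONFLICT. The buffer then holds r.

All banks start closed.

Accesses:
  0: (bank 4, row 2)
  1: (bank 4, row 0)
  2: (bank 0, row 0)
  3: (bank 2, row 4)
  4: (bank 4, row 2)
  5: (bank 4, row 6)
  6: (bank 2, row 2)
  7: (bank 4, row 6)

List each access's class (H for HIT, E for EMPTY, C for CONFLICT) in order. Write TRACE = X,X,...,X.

TRACE = E,C,E,E,C,C,C,H

#0 (4,2) E
#1 (4,0) C  (was 2)
#2 (0,0) E
#3 (2,4) E
#4 (4,2) C  (was 0)
#5 (4,6) C  (was 2)
#6 (2,2) C  (was 4)
#7 (4,6) H  (was 6)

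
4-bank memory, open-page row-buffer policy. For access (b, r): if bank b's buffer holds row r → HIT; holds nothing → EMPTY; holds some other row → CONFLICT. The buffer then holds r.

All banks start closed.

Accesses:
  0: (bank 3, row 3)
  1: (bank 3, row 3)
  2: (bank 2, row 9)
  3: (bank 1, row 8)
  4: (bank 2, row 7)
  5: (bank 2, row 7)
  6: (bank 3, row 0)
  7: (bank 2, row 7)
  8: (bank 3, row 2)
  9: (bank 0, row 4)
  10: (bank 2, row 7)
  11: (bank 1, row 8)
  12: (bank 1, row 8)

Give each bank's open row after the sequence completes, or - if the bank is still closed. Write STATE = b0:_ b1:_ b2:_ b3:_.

STATE = b0:4 b1:8 b2:7 b3:2

#0 (3,3) E
#1 (3,3) H  (was 3)
#2 (2,9) E
#3 (1,8) E
#4 (2,7) C  (was 9)
#5 (2,7) H  (was 7)
#6 (3,0) C  (was 3)
#7 (2,7) H  (was 7)
#8 (3,2) C  (was 0)
#9 (0,4) E
#10 (2,7) H  (was 7)
#11 (1,8) H  (was 8)
#12 (1,8) H  (was 8)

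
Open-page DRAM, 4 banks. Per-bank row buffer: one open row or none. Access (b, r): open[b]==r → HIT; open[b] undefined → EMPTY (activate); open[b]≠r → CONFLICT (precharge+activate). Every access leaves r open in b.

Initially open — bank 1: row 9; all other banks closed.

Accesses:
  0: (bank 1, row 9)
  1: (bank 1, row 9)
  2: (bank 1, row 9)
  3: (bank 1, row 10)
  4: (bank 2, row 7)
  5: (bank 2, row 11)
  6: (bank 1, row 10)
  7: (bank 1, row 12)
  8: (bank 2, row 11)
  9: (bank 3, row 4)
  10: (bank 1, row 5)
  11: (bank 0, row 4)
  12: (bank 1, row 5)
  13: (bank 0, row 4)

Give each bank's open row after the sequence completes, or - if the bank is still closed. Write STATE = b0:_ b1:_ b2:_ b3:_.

STATE = b0:4 b1:5 b2:11 b3:4

0: bank 1 row 9 — prev 9 → HIT
1: bank 1 row 9 — prev 9 → HIT
2: bank 1 row 9 — prev 9 → HIT
3: bank 1 row 10 — prev 9 → CONFLICT
4: bank 2 row 7 — prev None → EMPTY
5: bank 2 row 11 — prev 7 → CONFLICT
6: bank 1 row 10 — prev 10 → HIT
7: bank 1 row 12 — prev 10 → CONFLICT
8: bank 2 row 11 — prev 11 → HIT
9: bank 3 row 4 — prev None → EMPTY
10: bank 1 row 5 — prev 12 → CONFLICT
11: bank 0 row 4 — prev None → EMPTY
12: bank 1 row 5 — prev 5 → HIT
13: bank 0 row 4 — prev 4 → HIT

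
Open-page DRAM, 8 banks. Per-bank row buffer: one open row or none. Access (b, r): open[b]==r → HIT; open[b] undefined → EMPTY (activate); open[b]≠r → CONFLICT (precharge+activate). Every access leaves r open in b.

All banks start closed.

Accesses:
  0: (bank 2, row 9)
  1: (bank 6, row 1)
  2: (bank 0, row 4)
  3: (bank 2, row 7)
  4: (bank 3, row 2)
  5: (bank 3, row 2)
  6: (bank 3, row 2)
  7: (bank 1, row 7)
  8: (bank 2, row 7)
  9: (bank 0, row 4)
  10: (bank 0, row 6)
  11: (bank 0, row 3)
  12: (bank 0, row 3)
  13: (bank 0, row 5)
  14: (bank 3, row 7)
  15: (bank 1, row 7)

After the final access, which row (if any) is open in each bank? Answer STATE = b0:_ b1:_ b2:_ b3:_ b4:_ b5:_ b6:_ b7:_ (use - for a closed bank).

  [0] b2 r9: no row ⇒ E
  [1] b6 r1: no row ⇒ E
  [2] b0 r4: no row ⇒ E
  [3] b2 r7: had r9 ⇒ C
  [4] b3 r2: no row ⇒ E
  [5] b3 r2: had r2 ⇒ H
  [6] b3 r2: had r2 ⇒ H
  [7] b1 r7: no row ⇒ E
  [8] b2 r7: had r7 ⇒ H
  [9] b0 r4: had r4 ⇒ H
  [10] b0 r6: had r4 ⇒ C
  [11] b0 r3: had r6 ⇒ C
  [12] b0 r3: had r3 ⇒ H
  [13] b0 r5: had r3 ⇒ C
  [14] b3 r7: had r2 ⇒ C
  [15] b1 r7: had r7 ⇒ H

STATE = b0:5 b1:7 b2:7 b3:7 b4:- b5:- b6:1 b7:-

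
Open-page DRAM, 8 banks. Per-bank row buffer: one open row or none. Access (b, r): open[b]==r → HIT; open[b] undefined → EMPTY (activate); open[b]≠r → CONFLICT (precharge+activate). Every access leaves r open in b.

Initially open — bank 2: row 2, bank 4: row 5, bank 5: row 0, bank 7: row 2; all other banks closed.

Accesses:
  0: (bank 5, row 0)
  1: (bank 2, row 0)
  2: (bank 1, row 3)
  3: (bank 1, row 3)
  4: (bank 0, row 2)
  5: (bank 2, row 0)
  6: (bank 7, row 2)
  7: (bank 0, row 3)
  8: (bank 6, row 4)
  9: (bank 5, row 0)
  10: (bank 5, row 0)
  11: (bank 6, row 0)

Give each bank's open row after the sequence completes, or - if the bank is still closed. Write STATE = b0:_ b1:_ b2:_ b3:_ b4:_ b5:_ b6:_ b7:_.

step 0: bank5 0->0 [HIT]
step 1: bank2 2->0 [CONFLICT]
step 2: bank1 None->3 [EMPTY]
step 3: bank1 3->3 [HIT]
step 4: bank0 None->2 [EMPTY]
step 5: bank2 0->0 [HIT]
step 6: bank7 2->2 [HIT]
step 7: bank0 2->3 [CONFLICT]
step 8: bank6 None->4 [EMPTY]
step 9: bank5 0->0 [HIT]
step 10: bank5 0->0 [HIT]
step 11: bank6 4->0 [CONFLICT]

STATE = b0:3 b1:3 b2:0 b3:- b4:5 b5:0 b6:0 b7:2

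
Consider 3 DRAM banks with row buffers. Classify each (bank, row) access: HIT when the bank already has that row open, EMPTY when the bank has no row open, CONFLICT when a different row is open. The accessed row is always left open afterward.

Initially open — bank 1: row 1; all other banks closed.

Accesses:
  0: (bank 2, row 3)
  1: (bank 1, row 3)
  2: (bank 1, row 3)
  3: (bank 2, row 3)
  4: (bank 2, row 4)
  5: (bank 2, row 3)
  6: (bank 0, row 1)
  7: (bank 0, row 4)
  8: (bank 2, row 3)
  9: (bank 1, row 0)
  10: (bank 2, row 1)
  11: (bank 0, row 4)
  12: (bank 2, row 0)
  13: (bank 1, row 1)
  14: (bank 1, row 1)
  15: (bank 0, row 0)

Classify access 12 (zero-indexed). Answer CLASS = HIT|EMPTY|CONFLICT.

  [0] b2 r3: no row ⇒ E
  [1] b1 r3: had r1 ⇒ C
  [2] b1 r3: had r3 ⇒ H
  [3] b2 r3: had r3 ⇒ H
  [4] b2 r4: had r3 ⇒ C
  [5] b2 r3: had r4 ⇒ C
  [6] b0 r1: no row ⇒ E
  [7] b0 r4: had r1 ⇒ C
  [8] b2 r3: had r3 ⇒ H
  [9] b1 r0: had r3 ⇒ C
  [10] b2 r1: had r3 ⇒ C
  [11] b0 r4: had r4 ⇒ H
  [12] b2 r0: had r1 ⇒ C
  [13] b1 r1: had r0 ⇒ C
  [14] b1 r1: had r1 ⇒ H
  [15] b0 r0: had r4 ⇒ C

CLASS = CONFLICT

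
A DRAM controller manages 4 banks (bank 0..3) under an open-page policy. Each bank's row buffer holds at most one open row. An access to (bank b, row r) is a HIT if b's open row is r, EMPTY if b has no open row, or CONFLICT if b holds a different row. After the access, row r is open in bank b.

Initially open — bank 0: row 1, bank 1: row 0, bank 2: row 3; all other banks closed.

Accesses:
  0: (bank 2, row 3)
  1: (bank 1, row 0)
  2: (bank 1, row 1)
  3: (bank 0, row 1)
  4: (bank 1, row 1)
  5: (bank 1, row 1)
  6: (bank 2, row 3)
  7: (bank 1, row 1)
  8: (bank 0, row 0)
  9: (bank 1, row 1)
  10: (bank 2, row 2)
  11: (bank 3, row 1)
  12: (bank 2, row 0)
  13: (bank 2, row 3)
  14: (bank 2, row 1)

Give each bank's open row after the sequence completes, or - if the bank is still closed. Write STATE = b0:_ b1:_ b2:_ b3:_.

STATE = b0:0 b1:1 b2:1 b3:1

step 0: bank2 3->3 [HIT]
step 1: bank1 0->0 [HIT]
step 2: bank1 0->1 [CONFLICT]
step 3: bank0 1->1 [HIT]
step 4: bank1 1->1 [HIT]
step 5: bank1 1->1 [HIT]
step 6: bank2 3->3 [HIT]
step 7: bank1 1->1 [HIT]
step 8: bank0 1->0 [CONFLICT]
step 9: bank1 1->1 [HIT]
step 10: bank2 3->2 [CONFLICT]
step 11: bank3 None->1 [EMPTY]
step 12: bank2 2->0 [CONFLICT]
step 13: bank2 0->3 [CONFLICT]
step 14: bank2 3->1 [CONFLICT]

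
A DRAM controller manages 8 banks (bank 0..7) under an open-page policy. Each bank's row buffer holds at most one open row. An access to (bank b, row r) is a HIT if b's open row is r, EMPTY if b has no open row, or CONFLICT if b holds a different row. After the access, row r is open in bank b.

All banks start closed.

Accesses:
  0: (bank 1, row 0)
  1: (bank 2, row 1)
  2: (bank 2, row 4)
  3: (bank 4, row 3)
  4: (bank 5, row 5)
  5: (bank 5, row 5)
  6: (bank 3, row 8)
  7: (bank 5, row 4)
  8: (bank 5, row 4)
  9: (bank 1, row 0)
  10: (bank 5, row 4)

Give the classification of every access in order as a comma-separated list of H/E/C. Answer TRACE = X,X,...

TRACE = E,E,C,E,E,H,E,C,H,H,H

  [0] b1 r0: no row ⇒ E
  [1] b2 r1: no row ⇒ E
  [2] b2 r4: had r1 ⇒ C
  [3] b4 r3: no row ⇒ E
  [4] b5 r5: no row ⇒ E
  [5] b5 r5: had r5 ⇒ H
  [6] b3 r8: no row ⇒ E
  [7] b5 r4: had r5 ⇒ C
  [8] b5 r4: had r4 ⇒ H
  [9] b1 r0: had r0 ⇒ H
  [10] b5 r4: had r4 ⇒ H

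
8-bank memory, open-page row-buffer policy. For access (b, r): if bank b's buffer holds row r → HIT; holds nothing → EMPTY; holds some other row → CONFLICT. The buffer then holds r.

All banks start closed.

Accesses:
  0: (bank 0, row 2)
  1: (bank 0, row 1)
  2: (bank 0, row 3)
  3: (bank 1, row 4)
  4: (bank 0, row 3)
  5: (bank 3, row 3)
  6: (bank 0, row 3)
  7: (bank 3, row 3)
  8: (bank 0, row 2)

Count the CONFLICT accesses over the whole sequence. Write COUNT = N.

0: bank 0 row 2 — prev None → EMPTY
1: bank 0 row 1 — prev 2 → CONFLICT
2: bank 0 row 3 — prev 1 → CONFLICT
3: bank 1 row 4 — prev None → EMPTY
4: bank 0 row 3 — prev 3 → HIT
5: bank 3 row 3 — prev None → EMPTY
6: bank 0 row 3 — prev 3 → HIT
7: bank 3 row 3 — prev 3 → HIT
8: bank 0 row 2 — prev 3 → CONFLICT

COUNT = 3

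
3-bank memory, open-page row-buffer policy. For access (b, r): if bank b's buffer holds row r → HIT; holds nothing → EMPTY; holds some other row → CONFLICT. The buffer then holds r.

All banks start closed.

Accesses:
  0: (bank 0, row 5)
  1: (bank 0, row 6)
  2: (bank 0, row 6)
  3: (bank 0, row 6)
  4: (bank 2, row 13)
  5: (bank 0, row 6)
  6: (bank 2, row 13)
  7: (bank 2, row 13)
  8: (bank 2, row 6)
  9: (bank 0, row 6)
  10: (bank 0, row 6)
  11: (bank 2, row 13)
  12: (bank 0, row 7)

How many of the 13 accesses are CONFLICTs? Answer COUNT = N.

#0 (0,5) E
#1 (0,6) C  (was 5)
#2 (0,6) H  (was 6)
#3 (0,6) H  (was 6)
#4 (2,13) E
#5 (0,6) H  (was 6)
#6 (2,13) H  (was 13)
#7 (2,13) H  (was 13)
#8 (2,6) C  (was 13)
#9 (0,6) H  (was 6)
#10 (0,6) H  (was 6)
#11 (2,13) C  (was 6)
#12 (0,7) C  (was 6)

COUNT = 4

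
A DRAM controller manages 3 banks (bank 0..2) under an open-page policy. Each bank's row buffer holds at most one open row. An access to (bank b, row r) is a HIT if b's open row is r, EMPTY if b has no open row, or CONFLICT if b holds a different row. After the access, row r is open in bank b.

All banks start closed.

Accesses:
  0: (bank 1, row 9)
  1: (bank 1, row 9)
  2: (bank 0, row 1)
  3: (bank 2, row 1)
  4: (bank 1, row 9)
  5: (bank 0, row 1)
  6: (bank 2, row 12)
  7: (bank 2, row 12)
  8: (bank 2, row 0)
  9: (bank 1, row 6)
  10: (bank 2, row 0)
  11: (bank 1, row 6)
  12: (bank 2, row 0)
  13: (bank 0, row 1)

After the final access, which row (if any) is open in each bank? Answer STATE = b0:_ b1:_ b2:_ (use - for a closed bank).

#0 (1,9) E
#1 (1,9) H  (was 9)
#2 (0,1) E
#3 (2,1) E
#4 (1,9) H  (was 9)
#5 (0,1) H  (was 1)
#6 (2,12) C  (was 1)
#7 (2,12) H  (was 12)
#8 (2,0) C  (was 12)
#9 (1,6) C  (was 9)
#10 (2,0) H  (was 0)
#11 (1,6) H  (was 6)
#12 (2,0) H  (was 0)
#13 (0,1) H  (was 1)

STATE = b0:1 b1:6 b2:0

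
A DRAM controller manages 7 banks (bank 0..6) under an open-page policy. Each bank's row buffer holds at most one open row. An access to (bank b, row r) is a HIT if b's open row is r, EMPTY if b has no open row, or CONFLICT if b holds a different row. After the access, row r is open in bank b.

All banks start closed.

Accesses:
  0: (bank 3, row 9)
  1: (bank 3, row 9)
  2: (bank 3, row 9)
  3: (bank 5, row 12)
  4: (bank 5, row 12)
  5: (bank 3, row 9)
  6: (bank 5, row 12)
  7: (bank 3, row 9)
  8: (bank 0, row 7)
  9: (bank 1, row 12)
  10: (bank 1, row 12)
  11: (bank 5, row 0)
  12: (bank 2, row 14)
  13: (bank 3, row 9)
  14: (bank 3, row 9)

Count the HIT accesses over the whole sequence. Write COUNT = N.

COUNT = 9

  [0] b3 r9: no row ⇒ E
  [1] b3 r9: had r9 ⇒ H
  [2] b3 r9: had r9 ⇒ H
  [3] b5 r12: no row ⇒ E
  [4] b5 r12: had r12 ⇒ H
  [5] b3 r9: had r9 ⇒ H
  [6] b5 r12: had r12 ⇒ H
  [7] b3 r9: had r9 ⇒ H
  [8] b0 r7: no row ⇒ E
  [9] b1 r12: no row ⇒ E
  [10] b1 r12: had r12 ⇒ H
  [11] b5 r0: had r12 ⇒ C
  [12] b2 r14: no row ⇒ E
  [13] b3 r9: had r9 ⇒ H
  [14] b3 r9: had r9 ⇒ H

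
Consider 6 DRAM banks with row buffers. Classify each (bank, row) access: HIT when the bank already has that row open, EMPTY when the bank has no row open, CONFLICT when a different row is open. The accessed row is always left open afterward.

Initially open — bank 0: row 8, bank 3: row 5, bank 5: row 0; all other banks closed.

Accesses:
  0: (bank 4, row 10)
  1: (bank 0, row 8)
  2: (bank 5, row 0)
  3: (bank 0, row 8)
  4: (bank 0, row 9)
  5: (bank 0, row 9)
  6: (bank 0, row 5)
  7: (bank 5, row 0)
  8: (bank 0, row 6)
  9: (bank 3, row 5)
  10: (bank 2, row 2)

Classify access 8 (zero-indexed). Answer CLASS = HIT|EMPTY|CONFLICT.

step 0: bank4 None->10 [EMPTY]
step 1: bank0 8->8 [HIT]
step 2: bank5 0->0 [HIT]
step 3: bank0 8->8 [HIT]
step 4: bank0 8->9 [CONFLICT]
step 5: bank0 9->9 [HIT]
step 6: bank0 9->5 [CONFLICT]
step 7: bank5 0->0 [HIT]
step 8: bank0 5->6 [CONFLICT]
step 9: bank3 5->5 [HIT]
step 10: bank2 None->2 [EMPTY]

CLASS = CONFLICT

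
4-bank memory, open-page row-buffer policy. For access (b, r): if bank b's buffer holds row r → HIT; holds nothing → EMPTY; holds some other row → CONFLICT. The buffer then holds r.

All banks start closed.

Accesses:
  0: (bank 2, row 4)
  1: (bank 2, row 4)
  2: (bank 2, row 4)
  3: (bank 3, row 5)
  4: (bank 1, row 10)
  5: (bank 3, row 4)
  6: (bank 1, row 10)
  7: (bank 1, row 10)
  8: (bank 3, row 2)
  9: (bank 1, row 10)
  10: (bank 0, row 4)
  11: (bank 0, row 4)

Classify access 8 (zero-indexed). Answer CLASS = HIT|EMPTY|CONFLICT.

CLASS = CONFLICT

0: bank 2 row 4 — prev None → EMPTY
1: bank 2 row 4 — prev 4 → HIT
2: bank 2 row 4 — prev 4 → HIT
3: bank 3 row 5 — prev None → EMPTY
4: bank 1 row 10 — prev None → EMPTY
5: bank 3 row 4 — prev 5 → CONFLICT
6: bank 1 row 10 — prev 10 → HIT
7: bank 1 row 10 — prev 10 → HIT
8: bank 3 row 2 — prev 4 → CONFLICT
9: bank 1 row 10 — prev 10 → HIT
10: bank 0 row 4 — prev None → EMPTY
11: bank 0 row 4 — prev 4 → HIT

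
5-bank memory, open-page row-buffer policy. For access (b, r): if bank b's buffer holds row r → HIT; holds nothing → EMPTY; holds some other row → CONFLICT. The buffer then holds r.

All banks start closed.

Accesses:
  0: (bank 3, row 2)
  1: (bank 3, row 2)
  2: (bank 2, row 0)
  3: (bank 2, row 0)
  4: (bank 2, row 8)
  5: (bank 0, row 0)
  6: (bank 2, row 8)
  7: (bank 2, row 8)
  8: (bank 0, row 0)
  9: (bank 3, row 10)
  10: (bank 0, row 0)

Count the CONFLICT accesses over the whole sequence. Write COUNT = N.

COUNT = 2

0: bank 3 row 2 — prev None → EMPTY
1: bank 3 row 2 — prev 2 → HIT
2: bank 2 row 0 — prev None → EMPTY
3: bank 2 row 0 — prev 0 → HIT
4: bank 2 row 8 — prev 0 → CONFLICT
5: bank 0 row 0 — prev None → EMPTY
6: bank 2 row 8 — prev 8 → HIT
7: bank 2 row 8 — prev 8 → HIT
8: bank 0 row 0 — prev 0 → HIT
9: bank 3 row 10 — prev 2 → CONFLICT
10: bank 0 row 0 — prev 0 → HIT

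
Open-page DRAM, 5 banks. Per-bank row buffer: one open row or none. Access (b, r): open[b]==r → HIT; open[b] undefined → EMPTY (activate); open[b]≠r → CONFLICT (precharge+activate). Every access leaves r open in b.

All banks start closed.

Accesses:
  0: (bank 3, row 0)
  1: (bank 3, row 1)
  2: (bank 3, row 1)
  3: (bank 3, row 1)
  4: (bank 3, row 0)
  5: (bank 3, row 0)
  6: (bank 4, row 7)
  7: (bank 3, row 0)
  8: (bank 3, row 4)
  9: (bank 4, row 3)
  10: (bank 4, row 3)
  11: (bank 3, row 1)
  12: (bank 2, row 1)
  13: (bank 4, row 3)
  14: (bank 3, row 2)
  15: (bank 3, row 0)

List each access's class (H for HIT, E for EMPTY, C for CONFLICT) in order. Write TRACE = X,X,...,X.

TRACE = E,C,H,H,C,H,E,H,C,C,H,C,E,H,C,C

step 0: bank3 None->0 [EMPTY]
step 1: bank3 0->1 [CONFLICT]
step 2: bank3 1->1 [HIT]
step 3: bank3 1->1 [HIT]
step 4: bank3 1->0 [CONFLICT]
step 5: bank3 0->0 [HIT]
step 6: bank4 None->7 [EMPTY]
step 7: bank3 0->0 [HIT]
step 8: bank3 0->4 [CONFLICT]
step 9: bank4 7->3 [CONFLICT]
step 10: bank4 3->3 [HIT]
step 11: bank3 4->1 [CONFLICT]
step 12: bank2 None->1 [EMPTY]
step 13: bank4 3->3 [HIT]
step 14: bank3 1->2 [CONFLICT]
step 15: bank3 2->0 [CONFLICT]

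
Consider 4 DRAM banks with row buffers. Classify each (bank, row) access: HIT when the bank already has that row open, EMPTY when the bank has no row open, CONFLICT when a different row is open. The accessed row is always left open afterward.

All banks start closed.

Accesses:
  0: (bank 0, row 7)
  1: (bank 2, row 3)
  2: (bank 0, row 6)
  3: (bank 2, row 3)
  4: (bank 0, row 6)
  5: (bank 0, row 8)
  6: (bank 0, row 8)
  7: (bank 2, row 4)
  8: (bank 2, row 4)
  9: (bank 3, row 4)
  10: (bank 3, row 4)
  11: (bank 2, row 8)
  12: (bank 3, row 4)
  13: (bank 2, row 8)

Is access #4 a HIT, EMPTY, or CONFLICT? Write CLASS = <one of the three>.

CLASS = HIT

0: bank 0 row 7 — prev None → EMPTY
1: bank 2 row 3 — prev None → EMPTY
2: bank 0 row 6 — prev 7 → CONFLICT
3: bank 2 row 3 — prev 3 → HIT
4: bank 0 row 6 — prev 6 → HIT
5: bank 0 row 8 — prev 6 → CONFLICT
6: bank 0 row 8 — prev 8 → HIT
7: bank 2 row 4 — prev 3 → CONFLICT
8: bank 2 row 4 — prev 4 → HIT
9: bank 3 row 4 — prev None → EMPTY
10: bank 3 row 4 — prev 4 → HIT
11: bank 2 row 8 — prev 4 → CONFLICT
12: bank 3 row 4 — prev 4 → HIT
13: bank 2 row 8 — prev 8 → HIT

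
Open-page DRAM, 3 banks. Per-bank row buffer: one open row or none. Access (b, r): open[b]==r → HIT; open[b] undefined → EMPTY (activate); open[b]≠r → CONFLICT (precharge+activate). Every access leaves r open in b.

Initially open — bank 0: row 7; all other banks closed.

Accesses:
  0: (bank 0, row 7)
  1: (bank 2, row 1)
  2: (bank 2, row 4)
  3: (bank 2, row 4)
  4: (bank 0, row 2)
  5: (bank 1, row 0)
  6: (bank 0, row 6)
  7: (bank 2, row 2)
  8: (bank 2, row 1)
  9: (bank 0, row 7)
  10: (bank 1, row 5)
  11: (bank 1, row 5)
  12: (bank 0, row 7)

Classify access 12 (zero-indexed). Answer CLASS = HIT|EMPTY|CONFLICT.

CLASS = HIT

  [0] b0 r7: had r7 ⇒ H
  [1] b2 r1: no row ⇒ E
  [2] b2 r4: had r1 ⇒ C
  [3] b2 r4: had r4 ⇒ H
  [4] b0 r2: had r7 ⇒ C
  [5] b1 r0: no row ⇒ E
  [6] b0 r6: had r2 ⇒ C
  [7] b2 r2: had r4 ⇒ C
  [8] b2 r1: had r2 ⇒ C
  [9] b0 r7: had r6 ⇒ C
  [10] b1 r5: had r0 ⇒ C
  [11] b1 r5: had r5 ⇒ H
  [12] b0 r7: had r7 ⇒ H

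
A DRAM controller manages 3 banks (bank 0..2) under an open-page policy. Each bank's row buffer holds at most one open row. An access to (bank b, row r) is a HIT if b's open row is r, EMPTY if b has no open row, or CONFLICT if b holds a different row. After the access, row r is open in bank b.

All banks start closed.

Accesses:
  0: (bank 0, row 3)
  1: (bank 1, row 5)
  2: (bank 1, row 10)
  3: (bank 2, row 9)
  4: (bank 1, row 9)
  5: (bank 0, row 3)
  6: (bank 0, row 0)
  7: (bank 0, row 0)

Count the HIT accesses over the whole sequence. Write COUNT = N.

COUNT = 2

#0 (0,3) E
#1 (1,5) E
#2 (1,10) C  (was 5)
#3 (2,9) E
#4 (1,9) C  (was 10)
#5 (0,3) H  (was 3)
#6 (0,0) C  (was 3)
#7 (0,0) H  (was 0)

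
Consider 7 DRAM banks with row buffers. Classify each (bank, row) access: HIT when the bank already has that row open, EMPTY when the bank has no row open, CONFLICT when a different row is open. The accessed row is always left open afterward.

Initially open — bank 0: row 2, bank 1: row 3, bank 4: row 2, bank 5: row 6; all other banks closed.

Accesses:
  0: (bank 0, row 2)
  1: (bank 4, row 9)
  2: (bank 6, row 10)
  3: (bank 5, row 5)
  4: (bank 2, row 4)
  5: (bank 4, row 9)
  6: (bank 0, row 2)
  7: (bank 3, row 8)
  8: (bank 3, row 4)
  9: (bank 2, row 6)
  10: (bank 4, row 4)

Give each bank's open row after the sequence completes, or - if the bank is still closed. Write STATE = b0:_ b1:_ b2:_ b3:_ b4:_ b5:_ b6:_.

#0 (0,2) H  (was 2)
#1 (4,9) C  (was 2)
#2 (6,10) E
#3 (5,5) C  (was 6)
#4 (2,4) E
#5 (4,9) H  (was 9)
#6 (0,2) H  (was 2)
#7 (3,8) E
#8 (3,4) C  (was 8)
#9 (2,6) C  (was 4)
#10 (4,4) C  (was 9)

STATE = b0:2 b1:3 b2:6 b3:4 b4:4 b5:5 b6:10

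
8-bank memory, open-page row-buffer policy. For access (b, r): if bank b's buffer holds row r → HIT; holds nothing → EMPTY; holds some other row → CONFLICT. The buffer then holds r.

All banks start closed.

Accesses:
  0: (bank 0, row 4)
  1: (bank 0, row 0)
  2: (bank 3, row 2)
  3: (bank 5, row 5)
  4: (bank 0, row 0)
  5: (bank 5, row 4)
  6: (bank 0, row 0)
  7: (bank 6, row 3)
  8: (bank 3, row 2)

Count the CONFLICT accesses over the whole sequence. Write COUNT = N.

COUNT = 2

  [0] b0 r4: no row ⇒ E
  [1] b0 r0: had r4 ⇒ C
  [2] b3 r2: no row ⇒ E
  [3] b5 r5: no row ⇒ E
  [4] b0 r0: had r0 ⇒ H
  [5] b5 r4: had r5 ⇒ C
  [6] b0 r0: had r0 ⇒ H
  [7] b6 r3: no row ⇒ E
  [8] b3 r2: had r2 ⇒ H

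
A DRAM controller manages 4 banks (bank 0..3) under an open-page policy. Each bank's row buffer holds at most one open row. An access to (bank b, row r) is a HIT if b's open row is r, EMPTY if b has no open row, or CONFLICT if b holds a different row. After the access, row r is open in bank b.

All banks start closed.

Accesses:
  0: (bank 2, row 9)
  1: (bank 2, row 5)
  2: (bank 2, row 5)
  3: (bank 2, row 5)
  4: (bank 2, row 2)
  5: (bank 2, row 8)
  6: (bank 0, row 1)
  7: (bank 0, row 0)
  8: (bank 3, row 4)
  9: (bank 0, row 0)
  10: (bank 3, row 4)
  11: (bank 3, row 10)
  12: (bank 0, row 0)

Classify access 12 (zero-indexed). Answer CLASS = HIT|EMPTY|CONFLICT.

CLASS = HIT

#0 (2,9) E
#1 (2,5) C  (was 9)
#2 (2,5) H  (was 5)
#3 (2,5) H  (was 5)
#4 (2,2) C  (was 5)
#5 (2,8) C  (was 2)
#6 (0,1) E
#7 (0,0) C  (was 1)
#8 (3,4) E
#9 (0,0) H  (was 0)
#10 (3,4) H  (was 4)
#11 (3,10) C  (was 4)
#12 (0,0) H  (was 0)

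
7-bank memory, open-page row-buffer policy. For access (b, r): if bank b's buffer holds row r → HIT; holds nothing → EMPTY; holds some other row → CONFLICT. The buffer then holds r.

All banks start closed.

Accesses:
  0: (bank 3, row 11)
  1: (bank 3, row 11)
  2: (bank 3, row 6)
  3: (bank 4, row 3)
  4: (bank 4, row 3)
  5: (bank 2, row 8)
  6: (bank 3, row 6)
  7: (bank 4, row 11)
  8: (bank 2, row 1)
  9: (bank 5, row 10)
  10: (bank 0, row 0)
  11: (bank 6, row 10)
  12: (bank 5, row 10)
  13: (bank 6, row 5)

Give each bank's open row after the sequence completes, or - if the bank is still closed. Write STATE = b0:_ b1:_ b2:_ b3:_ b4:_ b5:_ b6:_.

step 0: bank3 None->11 [EMPTY]
step 1: bank3 11->11 [HIT]
step 2: bank3 11->6 [CONFLICT]
step 3: bank4 None->3 [EMPTY]
step 4: bank4 3->3 [HIT]
step 5: bank2 None->8 [EMPTY]
step 6: bank3 6->6 [HIT]
step 7: bank4 3->11 [CONFLICT]
step 8: bank2 8->1 [CONFLICT]
step 9: bank5 None->10 [EMPTY]
step 10: bank0 None->0 [EMPTY]
step 11: bank6 None->10 [EMPTY]
step 12: bank5 10->10 [HIT]
step 13: bank6 10->5 [CONFLICT]

STATE = b0:0 b1:- b2:1 b3:6 b4:11 b5:10 b6:5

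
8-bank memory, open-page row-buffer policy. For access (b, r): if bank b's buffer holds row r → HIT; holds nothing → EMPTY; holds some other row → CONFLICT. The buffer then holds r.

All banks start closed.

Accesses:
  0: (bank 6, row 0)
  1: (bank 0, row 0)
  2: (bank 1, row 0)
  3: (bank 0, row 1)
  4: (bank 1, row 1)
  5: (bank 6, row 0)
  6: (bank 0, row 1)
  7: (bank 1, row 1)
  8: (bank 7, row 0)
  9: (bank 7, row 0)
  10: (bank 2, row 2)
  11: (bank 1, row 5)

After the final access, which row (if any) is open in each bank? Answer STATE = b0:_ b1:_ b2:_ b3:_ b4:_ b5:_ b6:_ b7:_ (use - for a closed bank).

0: bank 6 row 0 — prev None → EMPTY
1: bank 0 row 0 — prev None → EMPTY
2: bank 1 row 0 — prev None → EMPTY
3: bank 0 row 1 — prev 0 → CONFLICT
4: bank 1 row 1 — prev 0 → CONFLICT
5: bank 6 row 0 — prev 0 → HIT
6: bank 0 row 1 — prev 1 → HIT
7: bank 1 row 1 — prev 1 → HIT
8: bank 7 row 0 — prev None → EMPTY
9: bank 7 row 0 — prev 0 → HIT
10: bank 2 row 2 — prev None → EMPTY
11: bank 1 row 5 — prev 1 → CONFLICT

STATE = b0:1 b1:5 b2:2 b3:- b4:- b5:- b6:0 b7:0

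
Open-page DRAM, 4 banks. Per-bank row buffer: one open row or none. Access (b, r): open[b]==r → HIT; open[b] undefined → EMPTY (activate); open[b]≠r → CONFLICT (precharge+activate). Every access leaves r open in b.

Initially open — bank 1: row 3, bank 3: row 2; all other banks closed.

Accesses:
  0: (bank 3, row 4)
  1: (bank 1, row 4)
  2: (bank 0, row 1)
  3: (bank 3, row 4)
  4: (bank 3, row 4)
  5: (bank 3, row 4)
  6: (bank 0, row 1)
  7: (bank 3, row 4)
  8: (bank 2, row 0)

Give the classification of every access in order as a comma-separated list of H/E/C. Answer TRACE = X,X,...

TRACE = C,C,E,H,H,H,H,H,E

#0 (3,4) C  (was 2)
#1 (1,4) C  (was 3)
#2 (0,1) E
#3 (3,4) H  (was 4)
#4 (3,4) H  (was 4)
#5 (3,4) H  (was 4)
#6 (0,1) H  (was 1)
#7 (3,4) H  (was 4)
#8 (2,0) E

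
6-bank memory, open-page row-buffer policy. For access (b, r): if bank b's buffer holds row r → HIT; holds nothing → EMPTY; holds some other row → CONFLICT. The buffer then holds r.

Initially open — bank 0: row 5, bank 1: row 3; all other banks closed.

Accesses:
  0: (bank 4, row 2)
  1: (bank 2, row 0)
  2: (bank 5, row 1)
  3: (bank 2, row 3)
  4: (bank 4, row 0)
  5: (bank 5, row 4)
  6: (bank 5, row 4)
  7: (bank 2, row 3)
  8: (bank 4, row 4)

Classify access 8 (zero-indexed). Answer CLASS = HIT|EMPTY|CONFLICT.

CLASS = CONFLICT

  [0] b4 r2: no row ⇒ E
  [1] b2 r0: no row ⇒ E
  [2] b5 r1: no row ⇒ E
  [3] b2 r3: had r0 ⇒ C
  [4] b4 r0: had r2 ⇒ C
  [5] b5 r4: had r1 ⇒ C
  [6] b5 r4: had r4 ⇒ H
  [7] b2 r3: had r3 ⇒ H
  [8] b4 r4: had r0 ⇒ C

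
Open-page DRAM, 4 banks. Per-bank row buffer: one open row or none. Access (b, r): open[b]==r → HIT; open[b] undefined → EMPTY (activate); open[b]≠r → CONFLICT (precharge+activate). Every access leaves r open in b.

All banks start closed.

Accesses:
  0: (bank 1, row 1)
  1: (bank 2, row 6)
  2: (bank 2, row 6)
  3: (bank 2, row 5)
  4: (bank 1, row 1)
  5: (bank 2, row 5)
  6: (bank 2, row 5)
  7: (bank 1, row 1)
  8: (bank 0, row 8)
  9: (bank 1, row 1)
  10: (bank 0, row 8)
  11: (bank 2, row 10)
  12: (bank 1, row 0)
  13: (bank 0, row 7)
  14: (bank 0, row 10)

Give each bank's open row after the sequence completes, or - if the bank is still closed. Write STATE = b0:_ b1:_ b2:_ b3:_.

STATE = b0:10 b1:0 b2:10 b3:-

step 0: bank1 None->1 [EMPTY]
step 1: bank2 None->6 [EMPTY]
step 2: bank2 6->6 [HIT]
step 3: bank2 6->5 [CONFLICT]
step 4: bank1 1->1 [HIT]
step 5: bank2 5->5 [HIT]
step 6: bank2 5->5 [HIT]
step 7: bank1 1->1 [HIT]
step 8: bank0 None->8 [EMPTY]
step 9: bank1 1->1 [HIT]
step 10: bank0 8->8 [HIT]
step 11: bank2 5->10 [CONFLICT]
step 12: bank1 1->0 [CONFLICT]
step 13: bank0 8->7 [CONFLICT]
step 14: bank0 7->10 [CONFLICT]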